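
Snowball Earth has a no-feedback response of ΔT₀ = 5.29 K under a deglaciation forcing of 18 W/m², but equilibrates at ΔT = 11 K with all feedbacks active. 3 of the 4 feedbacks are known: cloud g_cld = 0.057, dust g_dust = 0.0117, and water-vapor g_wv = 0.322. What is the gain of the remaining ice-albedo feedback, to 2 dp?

Amplification A = ΔT/ΔT₀ = 11/5.29 = 2.079.
Total gain g = 1 − 1/A = 1 − 1/2.079 = 0.519.
Known gains sum to 0.057 + 0.0117 + 0.322 = 0.3907.
g_ice = 0.519 − 0.3907 = 0.13.

0.13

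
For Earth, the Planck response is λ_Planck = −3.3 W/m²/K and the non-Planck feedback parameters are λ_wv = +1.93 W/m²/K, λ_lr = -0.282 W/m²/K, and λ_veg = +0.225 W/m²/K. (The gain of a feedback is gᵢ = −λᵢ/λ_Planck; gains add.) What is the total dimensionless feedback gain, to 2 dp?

0.57

Convert to gains: g_wv = 1.93/3.3 = 0.5848; g_lr = -0.282/3.3 = -0.08545; g_veg = 0.225/3.3 = 0.06818.
Total gain g = 0.56753.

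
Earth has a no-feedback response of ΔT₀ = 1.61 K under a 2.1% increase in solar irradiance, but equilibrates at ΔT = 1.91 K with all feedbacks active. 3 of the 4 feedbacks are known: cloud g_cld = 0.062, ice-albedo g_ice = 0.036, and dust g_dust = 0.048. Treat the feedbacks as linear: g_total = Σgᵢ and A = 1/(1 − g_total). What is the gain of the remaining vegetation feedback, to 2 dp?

Amplification A = ΔT/ΔT₀ = 1.91/1.61 = 1.186.
Total gain g = 1 − 1/A = 1 − 1/1.186 = 0.1568.
Known gains sum to 0.062 + 0.036 + 0.048 = 0.146.
g_veg = 0.1568 − 0.146 = 0.01.

0.01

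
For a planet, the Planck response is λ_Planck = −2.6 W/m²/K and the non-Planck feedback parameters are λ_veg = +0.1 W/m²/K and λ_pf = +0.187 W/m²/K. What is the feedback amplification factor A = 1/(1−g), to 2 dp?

Convert to gains: g_veg = 0.1/2.6 = 0.03846; g_pf = 0.187/2.6 = 0.07192.
Total gain g = 0.11038.
A = 1/(1 − 0.11038) = 1.12.

1.12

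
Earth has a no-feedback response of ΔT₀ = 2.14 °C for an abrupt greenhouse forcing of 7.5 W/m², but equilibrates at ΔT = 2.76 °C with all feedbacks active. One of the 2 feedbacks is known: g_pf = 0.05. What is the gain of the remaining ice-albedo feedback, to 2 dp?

0.17

Amplification A = ΔT/ΔT₀ = 2.76/2.14 = 1.29.
Total gain g = 1 − 1/A = 1 − 1/1.29 = 0.2248.
The known gain is 0.05.
g_ice = 0.2248 − 0.05 = 0.17.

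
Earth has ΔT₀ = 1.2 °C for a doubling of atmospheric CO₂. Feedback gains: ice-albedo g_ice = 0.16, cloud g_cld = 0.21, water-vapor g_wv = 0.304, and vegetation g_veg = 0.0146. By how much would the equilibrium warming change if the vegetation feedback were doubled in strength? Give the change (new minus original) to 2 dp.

0.19 °C

Original: g = 0.6886, ΔT = 1.2/(1−0.6886) = 3.8536 °C.
With doubled vegetation: g' = 0.7032, ΔT' = 1.2/(1−0.7032) = 4.0431 °C.
Change = 4.0431 − 3.8536 = 0.19 °C.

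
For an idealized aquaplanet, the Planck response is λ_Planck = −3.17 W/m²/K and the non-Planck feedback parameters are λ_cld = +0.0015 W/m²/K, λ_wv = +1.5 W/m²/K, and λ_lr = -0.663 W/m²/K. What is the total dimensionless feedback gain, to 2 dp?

Convert to gains: g_cld = 0.0015/3.17 = 0.000473; g_wv = 1.5/3.17 = 0.4732; g_lr = -0.663/3.17 = -0.2091.
Total gain g = 0.264573.

0.26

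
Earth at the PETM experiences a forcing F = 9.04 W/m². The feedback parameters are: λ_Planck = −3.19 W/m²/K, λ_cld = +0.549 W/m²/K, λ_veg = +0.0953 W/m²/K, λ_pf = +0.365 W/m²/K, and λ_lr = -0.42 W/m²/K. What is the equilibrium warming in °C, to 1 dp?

Net feedback parameter λ = (−3.19) + (+0.549) + (+0.0953) + (+0.365) + (-0.42) = -2.6007 W/m²/K.
ΔT = −F/λ = −9.04/(-2.6007) = 3.5 °C.

3.5 °C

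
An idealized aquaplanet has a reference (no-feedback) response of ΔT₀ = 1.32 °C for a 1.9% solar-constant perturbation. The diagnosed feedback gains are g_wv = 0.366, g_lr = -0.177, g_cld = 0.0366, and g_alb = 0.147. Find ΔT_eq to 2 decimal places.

2.10 °C

Total gain g = 0.366 − 0.177 + 0.0366 + 0.147 = 0.3726.
Amplification A = 1/(1 − 0.3726) = 1.594.
ΔT = 1.32 × 1.594 = 2.10 °C.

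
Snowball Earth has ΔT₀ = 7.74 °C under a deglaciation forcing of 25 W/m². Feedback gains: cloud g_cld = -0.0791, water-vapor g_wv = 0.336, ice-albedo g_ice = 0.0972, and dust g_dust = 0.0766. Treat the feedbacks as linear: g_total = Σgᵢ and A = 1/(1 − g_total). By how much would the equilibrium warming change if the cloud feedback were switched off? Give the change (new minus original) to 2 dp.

2.19 °C

Original: g = 0.4307, ΔT = 7.74/(1−0.4307) = 13.5956 °C.
Without cloud: g' = 0.5098, ΔT' = 7.74/(1−0.5098) = 15.7895 °C.
Change = 15.7895 − 13.5956 = 2.19 °C.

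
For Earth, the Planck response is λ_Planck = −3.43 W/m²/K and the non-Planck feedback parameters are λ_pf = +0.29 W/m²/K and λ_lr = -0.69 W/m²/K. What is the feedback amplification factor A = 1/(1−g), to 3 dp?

Convert to gains: g_pf = 0.29/3.43 = 0.08455; g_lr = -0.69/3.43 = -0.2012.
Total gain g = -0.11665.
A = 1/(1 + 0.11665) = 0.896.

0.896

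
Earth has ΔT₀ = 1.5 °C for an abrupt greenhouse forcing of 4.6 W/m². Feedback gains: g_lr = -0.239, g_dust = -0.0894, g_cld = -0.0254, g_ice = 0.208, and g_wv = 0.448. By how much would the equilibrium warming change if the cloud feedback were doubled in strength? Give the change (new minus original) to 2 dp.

-0.08 °C

Original: g = 0.3022, ΔT = 1.5/(1−0.3022) = 2.1496 °C.
With doubled cloud: g' = 0.2768, ΔT' = 1.5/(1−0.2768) = 2.0741 °C.
Change = 2.0741 − 2.1496 = -0.08 °C.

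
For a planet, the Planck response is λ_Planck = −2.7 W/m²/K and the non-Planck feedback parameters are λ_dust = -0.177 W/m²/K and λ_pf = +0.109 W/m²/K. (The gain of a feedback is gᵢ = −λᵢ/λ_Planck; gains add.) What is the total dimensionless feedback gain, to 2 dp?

Convert to gains: g_dust = -0.177/2.7 = -0.06556; g_pf = 0.109/2.7 = 0.04037.
Total gain g = -0.02519.

-0.03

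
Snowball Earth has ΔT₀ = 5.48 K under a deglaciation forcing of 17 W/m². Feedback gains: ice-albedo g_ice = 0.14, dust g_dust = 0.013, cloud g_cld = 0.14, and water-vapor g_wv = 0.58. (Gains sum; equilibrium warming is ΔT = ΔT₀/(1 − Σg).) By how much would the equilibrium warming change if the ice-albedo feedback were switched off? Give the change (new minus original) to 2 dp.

Original: g = 0.873, ΔT = 5.48/(1−0.873) = 43.1496 K.
Without ice-albedo: g' = 0.733, ΔT' = 5.48/(1−0.733) = 20.5243 K.
Change = 20.5243 − 43.1496 = -22.63 K.

-22.63 K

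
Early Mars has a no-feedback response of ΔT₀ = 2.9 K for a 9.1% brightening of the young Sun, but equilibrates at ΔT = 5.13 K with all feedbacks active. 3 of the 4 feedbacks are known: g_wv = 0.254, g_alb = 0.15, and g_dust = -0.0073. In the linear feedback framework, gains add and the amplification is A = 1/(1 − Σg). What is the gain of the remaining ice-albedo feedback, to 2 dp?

Amplification A = ΔT/ΔT₀ = 5.13/2.9 = 1.769.
Total gain g = 1 − 1/A = 1 − 1/1.769 = 0.4347.
Known gains sum to 0.254 + 0.15 − 0.0073 = 0.3967.
g_ice = 0.4347 − 0.3967 = 0.04.

0.04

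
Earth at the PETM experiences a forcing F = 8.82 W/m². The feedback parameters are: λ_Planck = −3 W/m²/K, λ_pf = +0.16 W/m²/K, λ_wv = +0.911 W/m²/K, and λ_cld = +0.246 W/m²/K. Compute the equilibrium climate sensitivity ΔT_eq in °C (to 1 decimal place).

5.2 °C

Net feedback parameter λ = (−3) + (+0.16) + (+0.911) + (+0.246) = -1.683 W/m²/K.
ΔT = −F/λ = −8.82/(-1.683) = 5.2 °C.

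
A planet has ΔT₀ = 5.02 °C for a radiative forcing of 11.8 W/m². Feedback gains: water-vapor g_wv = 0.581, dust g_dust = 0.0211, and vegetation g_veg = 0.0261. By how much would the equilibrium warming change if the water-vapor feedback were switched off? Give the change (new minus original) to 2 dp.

-8.23 °C

Original: g = 0.6282, ΔT = 5.02/(1−0.6282) = 13.5019 °C.
Without water-vapor: g' = 0.0472, ΔT' = 5.02/(1−0.0472) = 5.2687 °C.
Change = 5.2687 − 13.5019 = -8.23 °C.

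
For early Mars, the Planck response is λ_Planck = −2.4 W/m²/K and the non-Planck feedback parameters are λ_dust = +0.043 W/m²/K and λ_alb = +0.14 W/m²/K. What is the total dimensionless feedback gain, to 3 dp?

0.076

Convert to gains: g_dust = 0.043/2.4 = 0.01792; g_alb = 0.14/2.4 = 0.05833.
Total gain g = 0.07625.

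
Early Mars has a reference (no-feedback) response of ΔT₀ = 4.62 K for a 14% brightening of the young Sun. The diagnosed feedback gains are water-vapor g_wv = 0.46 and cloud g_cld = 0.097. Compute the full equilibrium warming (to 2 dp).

10.43 K

Total gain g = 0.46 + 0.097 = 0.557.
Amplification A = 1/(1 − 0.557) = 2.257.
ΔT = 4.62 × 2.257 = 10.43 K.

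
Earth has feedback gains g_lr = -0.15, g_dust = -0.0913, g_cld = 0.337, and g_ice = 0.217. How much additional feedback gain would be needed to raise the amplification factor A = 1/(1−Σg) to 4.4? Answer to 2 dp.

0.46

Current total gain = 0.3127.
Target gain for A = 4.4: g* = 1 − 1/4.4 = 0.7727.
Additional gain needed = 0.7727 − 0.3127 = 0.46.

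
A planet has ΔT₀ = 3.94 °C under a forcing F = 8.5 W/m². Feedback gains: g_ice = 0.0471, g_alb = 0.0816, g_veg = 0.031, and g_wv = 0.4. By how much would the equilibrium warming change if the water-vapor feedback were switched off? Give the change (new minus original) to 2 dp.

Original: g = 0.5597, ΔT = 3.94/(1−0.5597) = 8.9484 °C.
Without water-vapor: g' = 0.1597, ΔT' = 3.94/(1−0.1597) = 4.6888 °C.
Change = 4.6888 − 8.9484 = -4.26 °C.

-4.26 °C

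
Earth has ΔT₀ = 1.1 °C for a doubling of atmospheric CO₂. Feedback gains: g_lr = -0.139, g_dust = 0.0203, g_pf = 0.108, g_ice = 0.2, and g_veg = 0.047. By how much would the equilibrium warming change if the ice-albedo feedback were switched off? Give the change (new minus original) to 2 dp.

-0.30 °C

Original: g = 0.2363, ΔT = 1.1/(1−0.2363) = 1.4404 °C.
Without ice-albedo: g' = 0.0363, ΔT' = 1.1/(1−0.0363) = 1.1414 °C.
Change = 1.1414 − 1.4404 = -0.30 °C.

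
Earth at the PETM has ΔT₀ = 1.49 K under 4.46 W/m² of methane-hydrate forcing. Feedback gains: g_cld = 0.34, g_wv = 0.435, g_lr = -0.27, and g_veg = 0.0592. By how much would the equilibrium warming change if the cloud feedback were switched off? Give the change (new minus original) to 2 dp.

Original: g = 0.5642, ΔT = 1.49/(1−0.5642) = 3.4190 K.
Without cloud: g' = 0.2242, ΔT' = 1.49/(1−0.2242) = 1.9206 K.
Change = 1.9206 − 3.4190 = -1.50 K.

-1.50 K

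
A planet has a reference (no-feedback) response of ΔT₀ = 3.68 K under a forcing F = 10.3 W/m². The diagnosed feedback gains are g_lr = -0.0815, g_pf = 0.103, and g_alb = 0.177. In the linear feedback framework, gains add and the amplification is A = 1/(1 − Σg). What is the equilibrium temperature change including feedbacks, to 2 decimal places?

4.59 K

Total gain g = -0.0815 + 0.103 + 0.177 = 0.1985.
Amplification A = 1/(1 − 0.1985) = 1.248.
ΔT = 3.68 × 1.248 = 4.59 K.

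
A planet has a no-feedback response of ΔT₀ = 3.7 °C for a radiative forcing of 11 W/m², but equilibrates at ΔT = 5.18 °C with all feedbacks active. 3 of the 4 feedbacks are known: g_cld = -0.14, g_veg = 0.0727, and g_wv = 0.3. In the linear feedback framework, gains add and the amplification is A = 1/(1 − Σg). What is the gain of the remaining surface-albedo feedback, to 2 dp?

0.05

Amplification A = ΔT/ΔT₀ = 5.18/3.7 = 1.4.
Total gain g = 1 − 1/A = 1 − 1/1.4 = 0.2857.
Known gains sum to -0.14 + 0.0727 + 0.3 = 0.2327.
g_alb = 0.2857 − 0.2327 = 0.05.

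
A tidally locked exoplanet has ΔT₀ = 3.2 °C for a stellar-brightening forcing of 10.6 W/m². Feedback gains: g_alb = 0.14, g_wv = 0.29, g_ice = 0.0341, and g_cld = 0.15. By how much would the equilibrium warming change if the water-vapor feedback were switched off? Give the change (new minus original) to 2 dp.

Original: g = 0.6141, ΔT = 3.2/(1−0.6141) = 8.2923 °C.
Without water-vapor: g' = 0.3241, ΔT' = 3.2/(1−0.3241) = 4.7344 °C.
Change = 4.7344 − 8.2923 = -3.56 °C.

-3.56 °C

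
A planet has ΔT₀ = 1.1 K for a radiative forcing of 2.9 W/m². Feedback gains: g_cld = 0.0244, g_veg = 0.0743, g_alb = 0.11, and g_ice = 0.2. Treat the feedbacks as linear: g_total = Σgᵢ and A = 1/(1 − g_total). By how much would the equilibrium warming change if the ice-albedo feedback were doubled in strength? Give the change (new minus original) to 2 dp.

Original: g = 0.4087, ΔT = 1.1/(1−0.4087) = 1.8603 K.
With doubled ice-albedo: g' = 0.6087, ΔT' = 1.1/(1−0.6087) = 2.8111 K.
Change = 2.8111 − 1.8603 = 0.95 K.

0.95 K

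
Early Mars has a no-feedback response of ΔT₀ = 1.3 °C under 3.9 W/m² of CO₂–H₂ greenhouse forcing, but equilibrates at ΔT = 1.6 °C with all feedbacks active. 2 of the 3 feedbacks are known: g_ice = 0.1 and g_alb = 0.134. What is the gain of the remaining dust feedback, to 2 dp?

Amplification A = ΔT/ΔT₀ = 1.6/1.3 = 1.231.
Total gain g = 1 − 1/A = 1 − 1/1.231 = 0.1877.
Known gains sum to 0.1 + 0.134 = 0.234.
g_dust = 0.1877 − 0.234 = -0.05.

-0.05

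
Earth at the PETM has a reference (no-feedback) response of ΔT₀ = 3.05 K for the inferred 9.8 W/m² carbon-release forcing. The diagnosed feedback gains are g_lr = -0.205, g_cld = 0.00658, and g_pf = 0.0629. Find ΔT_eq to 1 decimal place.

2.7 K

Total gain g = -0.205 + 0.00658 + 0.0629 = -0.13552.
Amplification A = 1/(1 + 0.13552) = 0.8807.
ΔT = 3.05 × 0.8807 = 2.7 K.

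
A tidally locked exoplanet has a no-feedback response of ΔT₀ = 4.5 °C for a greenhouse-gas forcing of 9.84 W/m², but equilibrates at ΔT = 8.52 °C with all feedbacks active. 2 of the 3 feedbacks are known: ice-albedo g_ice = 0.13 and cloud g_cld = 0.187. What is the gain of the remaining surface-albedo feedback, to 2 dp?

Amplification A = ΔT/ΔT₀ = 8.52/4.5 = 1.893.
Total gain g = 1 − 1/A = 1 − 1/1.893 = 0.4717.
Known gains sum to 0.13 + 0.187 = 0.317.
g_alb = 0.4717 − 0.317 = 0.15.

0.15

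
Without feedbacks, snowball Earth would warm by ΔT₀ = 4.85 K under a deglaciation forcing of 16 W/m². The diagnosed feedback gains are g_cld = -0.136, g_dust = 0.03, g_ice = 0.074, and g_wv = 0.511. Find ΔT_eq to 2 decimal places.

Total gain g = -0.136 + 0.03 + 0.074 + 0.511 = 0.479.
Amplification A = 1/(1 − 0.479) = 1.919.
ΔT = 4.85 × 1.919 = 9.31 K.

9.31 K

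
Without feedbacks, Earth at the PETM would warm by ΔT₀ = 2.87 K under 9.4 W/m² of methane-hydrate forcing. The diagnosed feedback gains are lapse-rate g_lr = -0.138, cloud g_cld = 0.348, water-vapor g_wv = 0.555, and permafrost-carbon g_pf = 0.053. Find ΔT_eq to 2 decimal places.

Total gain g = -0.138 + 0.348 + 0.555 + 0.053 = 0.818.
Amplification A = 1/(1 − 0.818) = 5.495.
ΔT = 2.87 × 5.495 = 15.77 K.

15.77 K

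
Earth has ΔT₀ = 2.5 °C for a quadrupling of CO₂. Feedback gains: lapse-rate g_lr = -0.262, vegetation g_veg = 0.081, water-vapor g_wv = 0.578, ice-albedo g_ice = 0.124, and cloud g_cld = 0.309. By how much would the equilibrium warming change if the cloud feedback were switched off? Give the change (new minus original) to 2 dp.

-9.49 °C

Original: g = 0.83, ΔT = 2.5/(1−0.83) = 14.7059 °C.
Without cloud: g' = 0.521, ΔT' = 2.5/(1−0.521) = 5.2192 °C.
Change = 5.2192 − 14.7059 = -9.49 °C.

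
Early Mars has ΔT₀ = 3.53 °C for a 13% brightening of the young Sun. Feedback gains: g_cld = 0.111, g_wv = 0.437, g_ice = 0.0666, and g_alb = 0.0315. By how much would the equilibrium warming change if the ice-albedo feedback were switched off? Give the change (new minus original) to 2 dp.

Original: g = 0.6461, ΔT = 3.53/(1−0.6461) = 9.9746 °C.
Without ice-albedo: g' = 0.5795, ΔT' = 3.53/(1−0.5795) = 8.3948 °C.
Change = 8.3948 − 9.9746 = -1.58 °C.

-1.58 °C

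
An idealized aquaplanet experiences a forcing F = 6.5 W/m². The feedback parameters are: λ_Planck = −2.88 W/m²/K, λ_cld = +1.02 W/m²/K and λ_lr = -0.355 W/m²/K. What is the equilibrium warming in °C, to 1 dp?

Net feedback parameter λ = (−2.88) + (+1.02) + (-0.355) = -2.215 W/m²/K.
ΔT = −F/λ = −6.5/(-2.215) = 2.9 °C.

2.9 °C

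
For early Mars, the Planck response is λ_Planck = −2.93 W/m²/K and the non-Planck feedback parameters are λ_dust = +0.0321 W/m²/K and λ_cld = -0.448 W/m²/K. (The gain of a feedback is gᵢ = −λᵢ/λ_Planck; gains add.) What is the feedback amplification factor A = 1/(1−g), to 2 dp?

Convert to gains: g_dust = 0.0321/2.93 = 0.01096; g_cld = -0.448/2.93 = -0.1529.
Total gain g = -0.14194.
A = 1/(1 + 0.14194) = 0.88.

0.88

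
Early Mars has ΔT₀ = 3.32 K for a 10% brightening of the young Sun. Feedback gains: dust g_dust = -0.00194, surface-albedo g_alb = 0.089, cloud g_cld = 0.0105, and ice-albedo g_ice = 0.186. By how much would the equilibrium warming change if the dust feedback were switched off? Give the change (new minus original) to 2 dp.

Original: g = 0.28356, ΔT = 3.32/(1−0.28356) = 4.6340 K.
Without dust: g' = 0.2855, ΔT' = 3.32/(1−0.2855) = 4.6466 K.
Change = 4.6466 − 4.6340 = 0.01 K.

0.01 K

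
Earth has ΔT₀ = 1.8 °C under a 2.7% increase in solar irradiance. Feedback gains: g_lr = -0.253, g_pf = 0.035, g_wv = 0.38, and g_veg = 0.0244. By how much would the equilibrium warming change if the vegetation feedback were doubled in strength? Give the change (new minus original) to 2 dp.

Original: g = 0.1864, ΔT = 1.8/(1−0.1864) = 2.2124 °C.
With doubled vegetation: g' = 0.2108, ΔT' = 1.8/(1−0.2108) = 2.2808 °C.
Change = 2.2808 − 2.2124 = 0.07 °C.

0.07 °C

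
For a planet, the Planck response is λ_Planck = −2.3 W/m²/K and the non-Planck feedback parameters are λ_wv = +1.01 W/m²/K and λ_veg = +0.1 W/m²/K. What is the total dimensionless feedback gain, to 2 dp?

Convert to gains: g_wv = 1.01/2.3 = 0.4391; g_veg = 0.1/2.3 = 0.04348.
Total gain g = 0.48258.

0.48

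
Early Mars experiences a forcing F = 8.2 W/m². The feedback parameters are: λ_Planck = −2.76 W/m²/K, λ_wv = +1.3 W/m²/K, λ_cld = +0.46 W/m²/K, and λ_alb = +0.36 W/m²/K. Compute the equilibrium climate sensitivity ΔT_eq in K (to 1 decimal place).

Net feedback parameter λ = (−2.76) + (+1.3) + (+0.46) + (+0.36) = -0.64 W/m²/K.
ΔT = −F/λ = −8.2/(-0.64) = 12.8 K.

12.8 K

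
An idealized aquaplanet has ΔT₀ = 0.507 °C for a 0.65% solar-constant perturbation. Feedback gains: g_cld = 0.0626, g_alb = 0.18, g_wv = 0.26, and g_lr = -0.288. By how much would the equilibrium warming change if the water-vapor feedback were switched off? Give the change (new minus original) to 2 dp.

-0.16 °C

Original: g = 0.2146, ΔT = 0.507/(1−0.2146) = 0.6455 °C.
Without water-vapor: g' = -0.0454, ΔT' = 0.507/(1+0.0454) = 0.4850 °C.
Change = 0.4850 − 0.6455 = -0.16 °C.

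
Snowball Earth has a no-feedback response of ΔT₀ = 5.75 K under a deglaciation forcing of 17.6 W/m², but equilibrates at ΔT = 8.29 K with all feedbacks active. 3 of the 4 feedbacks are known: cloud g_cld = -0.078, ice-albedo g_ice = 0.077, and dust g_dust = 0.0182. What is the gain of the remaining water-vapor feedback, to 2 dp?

0.29

Amplification A = ΔT/ΔT₀ = 8.29/5.75 = 1.442.
Total gain g = 1 − 1/A = 1 − 1/1.442 = 0.3065.
Known gains sum to -0.078 + 0.077 + 0.0182 = 0.0172.
g_wv = 0.3065 − 0.0172 = 0.29.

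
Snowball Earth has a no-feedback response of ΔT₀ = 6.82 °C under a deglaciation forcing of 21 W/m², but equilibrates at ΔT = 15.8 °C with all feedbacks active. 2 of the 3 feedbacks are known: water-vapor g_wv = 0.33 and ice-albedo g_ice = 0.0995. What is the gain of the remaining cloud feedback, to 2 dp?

Amplification A = ΔT/ΔT₀ = 15.8/6.82 = 2.317.
Total gain g = 1 − 1/A = 1 − 1/2.317 = 0.5684.
Known gains sum to 0.33 + 0.0995 = 0.4295.
g_cld = 0.5684 − 0.4295 = 0.14.

0.14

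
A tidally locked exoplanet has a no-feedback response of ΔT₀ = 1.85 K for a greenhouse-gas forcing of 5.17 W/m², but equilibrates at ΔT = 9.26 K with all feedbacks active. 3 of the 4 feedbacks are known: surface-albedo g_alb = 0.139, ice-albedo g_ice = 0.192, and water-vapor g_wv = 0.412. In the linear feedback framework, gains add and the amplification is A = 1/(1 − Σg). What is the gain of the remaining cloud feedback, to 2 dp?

0.06

Amplification A = ΔT/ΔT₀ = 9.26/1.85 = 5.005.
Total gain g = 1 − 1/A = 1 − 1/5.005 = 0.8002.
Known gains sum to 0.139 + 0.192 + 0.412 = 0.743.
g_cld = 0.8002 − 0.743 = 0.06.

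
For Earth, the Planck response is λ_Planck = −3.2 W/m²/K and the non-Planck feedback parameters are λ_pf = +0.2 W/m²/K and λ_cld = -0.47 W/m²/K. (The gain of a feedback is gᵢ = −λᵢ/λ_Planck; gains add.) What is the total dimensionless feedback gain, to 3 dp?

Convert to gains: g_pf = 0.2/3.2 = 0.0625; g_cld = -0.47/3.2 = -0.1469.
Total gain g = -0.0844.

-0.084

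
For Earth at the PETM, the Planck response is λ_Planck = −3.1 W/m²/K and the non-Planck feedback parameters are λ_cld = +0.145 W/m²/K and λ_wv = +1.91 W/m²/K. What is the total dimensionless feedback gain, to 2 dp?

Convert to gains: g_cld = 0.145/3.1 = 0.04677; g_wv = 1.91/3.1 = 0.6161.
Total gain g = 0.66287.

0.66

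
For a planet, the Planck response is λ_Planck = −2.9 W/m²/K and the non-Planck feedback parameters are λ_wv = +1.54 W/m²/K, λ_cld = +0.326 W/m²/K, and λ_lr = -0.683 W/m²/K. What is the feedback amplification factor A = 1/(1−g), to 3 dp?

Convert to gains: g_wv = 1.54/2.9 = 0.531; g_cld = 0.326/2.9 = 0.1124; g_lr = -0.683/2.9 = -0.2355.
Total gain g = 0.4079.
A = 1/(1 − 0.4079) = 1.689.

1.689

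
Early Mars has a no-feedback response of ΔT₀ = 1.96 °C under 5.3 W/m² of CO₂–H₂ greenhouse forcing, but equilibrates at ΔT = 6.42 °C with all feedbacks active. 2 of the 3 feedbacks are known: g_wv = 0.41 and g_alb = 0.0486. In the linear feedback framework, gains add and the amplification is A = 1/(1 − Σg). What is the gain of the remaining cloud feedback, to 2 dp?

Amplification A = ΔT/ΔT₀ = 6.42/1.96 = 3.276.
Total gain g = 1 − 1/A = 1 − 1/3.276 = 0.6947.
Known gains sum to 0.41 + 0.0486 = 0.4586.
g_cld = 0.6947 − 0.4586 = 0.24.

0.24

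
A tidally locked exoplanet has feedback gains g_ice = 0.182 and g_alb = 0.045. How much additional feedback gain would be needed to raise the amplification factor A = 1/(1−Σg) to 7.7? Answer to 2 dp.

0.64

Current total gain = 0.227.
Target gain for A = 7.7: g* = 1 − 1/7.7 = 0.8701.
Additional gain needed = 0.8701 − 0.227 = 0.64.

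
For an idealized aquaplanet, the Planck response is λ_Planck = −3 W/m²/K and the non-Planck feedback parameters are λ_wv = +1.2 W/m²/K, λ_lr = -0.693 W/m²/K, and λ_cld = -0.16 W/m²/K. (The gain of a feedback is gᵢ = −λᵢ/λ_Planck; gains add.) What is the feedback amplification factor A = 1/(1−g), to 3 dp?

1.131

Convert to gains: g_wv = 1.2/3 = 0.4; g_lr = -0.693/3 = -0.231; g_cld = -0.16/3 = -0.05333.
Total gain g = 0.11567.
A = 1/(1 − 0.11567) = 1.131.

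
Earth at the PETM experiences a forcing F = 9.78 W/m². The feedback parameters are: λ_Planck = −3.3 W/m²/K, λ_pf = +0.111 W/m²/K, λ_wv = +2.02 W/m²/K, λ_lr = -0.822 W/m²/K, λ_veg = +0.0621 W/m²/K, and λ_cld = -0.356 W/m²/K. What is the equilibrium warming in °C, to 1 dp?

4.3 °C

Net feedback parameter λ = (−3.3) + (+0.111) + (+2.02) + (-0.822) + (+0.0621) + (-0.356) = -2.2849 W/m²/K.
ΔT = −F/λ = −9.78/(-2.2849) = 4.3 °C.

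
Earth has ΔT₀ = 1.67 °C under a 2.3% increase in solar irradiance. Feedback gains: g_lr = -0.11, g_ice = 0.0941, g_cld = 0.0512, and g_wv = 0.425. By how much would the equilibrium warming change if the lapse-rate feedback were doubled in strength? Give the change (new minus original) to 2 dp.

-0.52 °C

Original: g = 0.4603, ΔT = 1.67/(1−0.4603) = 3.0943 °C.
With doubled lapse-rate: g' = 0.3503, ΔT' = 1.67/(1−0.3503) = 2.5704 °C.
Change = 2.5704 − 3.0943 = -0.52 °C.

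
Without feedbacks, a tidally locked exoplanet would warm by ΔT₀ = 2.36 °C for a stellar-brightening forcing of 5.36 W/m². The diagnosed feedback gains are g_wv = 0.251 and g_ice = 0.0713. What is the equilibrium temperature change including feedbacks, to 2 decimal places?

Total gain g = 0.251 + 0.0713 = 0.3223.
Amplification A = 1/(1 − 0.3223) = 1.476.
ΔT = 2.36 × 1.476 = 3.48 °C.

3.48 °C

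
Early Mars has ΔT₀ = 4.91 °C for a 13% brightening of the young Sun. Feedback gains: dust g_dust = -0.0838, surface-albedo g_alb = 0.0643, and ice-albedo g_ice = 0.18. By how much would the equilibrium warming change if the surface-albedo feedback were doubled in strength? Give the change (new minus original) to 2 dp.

0.49 °C

Original: g = 0.1605, ΔT = 4.91/(1−0.1605) = 5.8487 °C.
With doubled surface-albedo: g' = 0.2248, ΔT' = 4.91/(1−0.2248) = 6.3338 °C.
Change = 6.3338 − 5.8487 = 0.49 °C.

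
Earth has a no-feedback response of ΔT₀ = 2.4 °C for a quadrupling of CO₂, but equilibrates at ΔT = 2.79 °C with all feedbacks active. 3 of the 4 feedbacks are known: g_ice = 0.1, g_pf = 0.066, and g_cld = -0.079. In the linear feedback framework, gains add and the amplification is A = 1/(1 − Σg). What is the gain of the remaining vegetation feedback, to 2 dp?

Amplification A = ΔT/ΔT₀ = 2.79/2.4 = 1.163.
Total gain g = 1 − 1/A = 1 − 1/1.163 = 0.1402.
Known gains sum to 0.1 + 0.066 − 0.079 = 0.087.
g_veg = 0.1402 − 0.087 = 0.05.

0.05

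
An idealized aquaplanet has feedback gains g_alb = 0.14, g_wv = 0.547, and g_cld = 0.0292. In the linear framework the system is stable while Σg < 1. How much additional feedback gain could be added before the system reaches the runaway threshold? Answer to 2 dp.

0.28

Current total gain = 0.14 + 0.547 + 0.0292 = 0.7162.
Margin to runaway = 1 − 0.7162 = 0.28.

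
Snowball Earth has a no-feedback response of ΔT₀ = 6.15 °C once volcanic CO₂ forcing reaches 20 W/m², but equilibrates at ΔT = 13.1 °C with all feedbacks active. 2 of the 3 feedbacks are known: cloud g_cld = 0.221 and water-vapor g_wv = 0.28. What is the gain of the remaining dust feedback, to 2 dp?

0.03

Amplification A = ΔT/ΔT₀ = 13.1/6.15 = 2.13.
Total gain g = 1 − 1/A = 1 − 1/2.13 = 0.5305.
Known gains sum to 0.221 + 0.28 = 0.501.
g_dust = 0.5305 − 0.501 = 0.03.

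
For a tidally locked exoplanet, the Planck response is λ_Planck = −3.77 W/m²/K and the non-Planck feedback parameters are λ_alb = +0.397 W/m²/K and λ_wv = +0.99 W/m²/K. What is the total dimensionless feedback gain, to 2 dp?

0.37

Convert to gains: g_alb = 0.397/3.77 = 0.1053; g_wv = 0.99/3.77 = 0.2626.
Total gain g = 0.3679.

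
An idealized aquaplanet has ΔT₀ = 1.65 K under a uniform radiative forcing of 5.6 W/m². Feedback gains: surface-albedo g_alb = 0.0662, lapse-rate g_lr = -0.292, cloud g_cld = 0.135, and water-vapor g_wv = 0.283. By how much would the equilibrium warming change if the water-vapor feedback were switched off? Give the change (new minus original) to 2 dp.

-0.53 K

Original: g = 0.1922, ΔT = 1.65/(1−0.1922) = 2.0426 K.
Without water-vapor: g' = -0.0908, ΔT' = 1.65/(1+0.0908) = 1.5127 K.
Change = 1.5127 − 2.0426 = -0.53 K.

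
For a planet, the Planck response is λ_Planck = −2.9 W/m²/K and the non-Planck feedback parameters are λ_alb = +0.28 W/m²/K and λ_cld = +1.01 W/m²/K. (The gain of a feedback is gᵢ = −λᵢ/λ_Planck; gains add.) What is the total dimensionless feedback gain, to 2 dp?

Convert to gains: g_alb = 0.28/2.9 = 0.09655; g_cld = 1.01/2.9 = 0.3483.
Total gain g = 0.44485.

0.44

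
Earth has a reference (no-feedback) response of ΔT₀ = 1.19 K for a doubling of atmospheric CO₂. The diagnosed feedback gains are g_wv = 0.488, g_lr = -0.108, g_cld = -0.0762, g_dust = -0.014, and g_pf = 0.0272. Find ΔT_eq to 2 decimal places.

1.74 K

Total gain g = 0.488 − 0.108 − 0.0762 − 0.014 + 0.0272 = 0.317.
Amplification A = 1/(1 − 0.317) = 1.464.
ΔT = 1.19 × 1.464 = 1.74 K.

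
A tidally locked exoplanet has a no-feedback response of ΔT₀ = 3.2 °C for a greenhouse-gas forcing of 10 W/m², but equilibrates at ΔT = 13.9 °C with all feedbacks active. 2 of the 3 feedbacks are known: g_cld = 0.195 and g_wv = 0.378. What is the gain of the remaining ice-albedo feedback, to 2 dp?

0.20

Amplification A = ΔT/ΔT₀ = 13.9/3.2 = 4.344.
Total gain g = 1 − 1/A = 1 − 1/4.344 = 0.7698.
Known gains sum to 0.195 + 0.378 = 0.573.
g_ice = 0.7698 − 0.573 = 0.20.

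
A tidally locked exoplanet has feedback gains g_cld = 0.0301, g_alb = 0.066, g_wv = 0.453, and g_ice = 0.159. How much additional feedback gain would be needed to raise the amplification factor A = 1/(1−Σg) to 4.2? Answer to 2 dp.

0.05

Current total gain = 0.7081.
Target gain for A = 4.2: g* = 1 − 1/4.2 = 0.7619.
Additional gain needed = 0.7619 − 0.7081 = 0.05.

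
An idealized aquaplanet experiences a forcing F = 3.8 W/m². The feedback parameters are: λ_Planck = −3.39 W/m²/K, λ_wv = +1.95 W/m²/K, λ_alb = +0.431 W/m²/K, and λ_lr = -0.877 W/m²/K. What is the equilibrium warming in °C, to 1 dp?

Net feedback parameter λ = (−3.39) + (+1.95) + (+0.431) + (-0.877) = -1.886 W/m²/K.
ΔT = −F/λ = −3.8/(-1.886) = 2.0 °C.

2.0 °C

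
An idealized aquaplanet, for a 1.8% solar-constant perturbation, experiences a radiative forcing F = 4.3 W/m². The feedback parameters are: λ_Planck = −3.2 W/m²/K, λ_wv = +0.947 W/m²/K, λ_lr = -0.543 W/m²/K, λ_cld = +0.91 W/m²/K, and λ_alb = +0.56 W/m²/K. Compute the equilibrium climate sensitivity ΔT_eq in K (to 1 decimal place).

3.2 K

Net feedback parameter λ = (−3.2) + (+0.947) + (-0.543) + (+0.91) + (+0.56) = -1.326 W/m²/K.
ΔT = −F/λ = −4.3/(-1.326) = 3.2 K.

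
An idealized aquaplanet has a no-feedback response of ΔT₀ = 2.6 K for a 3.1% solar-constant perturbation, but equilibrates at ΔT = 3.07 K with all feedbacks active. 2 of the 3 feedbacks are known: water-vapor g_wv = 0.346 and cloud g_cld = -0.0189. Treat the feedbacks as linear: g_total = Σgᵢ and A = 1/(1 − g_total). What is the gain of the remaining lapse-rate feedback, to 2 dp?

-0.17

Amplification A = ΔT/ΔT₀ = 3.07/2.6 = 1.181.
Total gain g = 1 − 1/A = 1 − 1/1.181 = 0.1533.
Known gains sum to 0.346 − 0.0189 = 0.3271.
g_lr = 0.1533 − 0.3271 = -0.17.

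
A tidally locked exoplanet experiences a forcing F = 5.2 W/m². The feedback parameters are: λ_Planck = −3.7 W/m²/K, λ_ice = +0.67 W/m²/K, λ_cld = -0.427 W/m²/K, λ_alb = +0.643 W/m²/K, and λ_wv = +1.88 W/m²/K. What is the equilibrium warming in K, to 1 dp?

5.6 K

Net feedback parameter λ = (−3.7) + (+0.67) + (-0.427) + (+0.643) + (+1.88) = -0.934 W/m²/K.
ΔT = −F/λ = −5.2/(-0.934) = 5.6 K.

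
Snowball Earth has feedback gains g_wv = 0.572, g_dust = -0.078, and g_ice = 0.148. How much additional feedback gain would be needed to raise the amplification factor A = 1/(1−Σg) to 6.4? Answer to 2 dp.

Current total gain = 0.642.
Target gain for A = 6.4: g* = 1 − 1/6.4 = 0.8438.
Additional gain needed = 0.8438 − 0.642 = 0.20.

0.20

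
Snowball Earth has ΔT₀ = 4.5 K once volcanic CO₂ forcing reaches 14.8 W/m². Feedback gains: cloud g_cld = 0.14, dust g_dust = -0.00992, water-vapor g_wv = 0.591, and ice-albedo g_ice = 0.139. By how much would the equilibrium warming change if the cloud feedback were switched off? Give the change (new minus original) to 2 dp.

Original: g = 0.86008, ΔT = 4.5/(1−0.86008) = 32.1612 K.
Without cloud: g' = 0.72008, ΔT' = 4.5/(1−0.72008) = 16.0760 K.
Change = 16.0760 − 32.1612 = -16.09 K.

-16.09 K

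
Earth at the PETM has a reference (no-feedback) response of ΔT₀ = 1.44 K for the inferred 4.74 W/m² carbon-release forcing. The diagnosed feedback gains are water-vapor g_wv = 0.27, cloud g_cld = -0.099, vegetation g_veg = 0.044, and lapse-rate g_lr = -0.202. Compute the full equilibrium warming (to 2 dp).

1.46 K

Total gain g = 0.27 − 0.099 + 0.044 − 0.202 = 0.013.
Amplification A = 1/(1 − 0.013) = 1.013.
ΔT = 1.44 × 1.013 = 1.46 K.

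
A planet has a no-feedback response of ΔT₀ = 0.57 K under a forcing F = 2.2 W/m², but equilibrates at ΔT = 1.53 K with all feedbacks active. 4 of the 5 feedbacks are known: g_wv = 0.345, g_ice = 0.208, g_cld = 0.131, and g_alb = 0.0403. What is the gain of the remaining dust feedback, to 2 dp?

-0.10

Amplification A = ΔT/ΔT₀ = 1.53/0.57 = 2.684.
Total gain g = 1 − 1/A = 1 − 1/2.684 = 0.6274.
Known gains sum to 0.345 + 0.208 + 0.131 + 0.0403 = 0.7243.
g_dust = 0.6274 − 0.7243 = -0.10.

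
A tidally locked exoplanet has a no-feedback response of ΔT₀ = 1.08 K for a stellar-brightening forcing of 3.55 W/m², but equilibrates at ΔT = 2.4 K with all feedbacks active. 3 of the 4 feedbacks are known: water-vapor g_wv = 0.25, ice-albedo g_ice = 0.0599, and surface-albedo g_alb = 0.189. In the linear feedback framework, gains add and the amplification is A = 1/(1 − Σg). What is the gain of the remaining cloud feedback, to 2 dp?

Amplification A = ΔT/ΔT₀ = 2.4/1.08 = 2.222.
Total gain g = 1 − 1/A = 1 − 1/2.222 = 0.55.
Known gains sum to 0.25 + 0.0599 + 0.189 = 0.4989.
g_cld = 0.55 − 0.4989 = 0.05.

0.05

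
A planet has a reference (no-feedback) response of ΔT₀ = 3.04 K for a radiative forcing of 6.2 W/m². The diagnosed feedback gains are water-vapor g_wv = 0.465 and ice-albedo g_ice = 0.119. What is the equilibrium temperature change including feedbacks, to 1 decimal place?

Total gain g = 0.465 + 0.119 = 0.584.
Amplification A = 1/(1 − 0.584) = 2.404.
ΔT = 3.04 × 2.404 = 7.3 K.

7.3 K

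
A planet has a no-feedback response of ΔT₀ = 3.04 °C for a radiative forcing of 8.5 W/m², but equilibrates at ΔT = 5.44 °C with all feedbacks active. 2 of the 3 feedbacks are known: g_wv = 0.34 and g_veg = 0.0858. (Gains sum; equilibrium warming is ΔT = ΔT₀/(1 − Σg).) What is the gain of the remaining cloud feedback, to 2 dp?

Amplification A = ΔT/ΔT₀ = 5.44/3.04 = 1.789.
Total gain g = 1 − 1/A = 1 − 1/1.789 = 0.441.
Known gains sum to 0.34 + 0.0858 = 0.4258.
g_cld = 0.441 − 0.4258 = 0.02.

0.02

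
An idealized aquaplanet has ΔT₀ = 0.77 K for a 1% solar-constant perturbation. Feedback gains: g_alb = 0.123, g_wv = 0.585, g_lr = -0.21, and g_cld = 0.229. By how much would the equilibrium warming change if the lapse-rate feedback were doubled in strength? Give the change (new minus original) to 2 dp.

-1.23 K

Original: g = 0.727, ΔT = 0.77/(1−0.727) = 2.8205 K.
With doubled lapse-rate: g' = 0.517, ΔT' = 0.77/(1−0.517) = 1.5942 K.
Change = 1.5942 − 2.8205 = -1.23 K.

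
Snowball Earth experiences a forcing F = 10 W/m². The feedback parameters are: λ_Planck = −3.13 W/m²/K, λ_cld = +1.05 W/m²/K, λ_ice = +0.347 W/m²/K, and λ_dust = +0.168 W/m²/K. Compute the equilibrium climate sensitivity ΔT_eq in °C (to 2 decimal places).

Net feedback parameter λ = (−3.13) + (+1.05) + (+0.347) + (+0.168) = -1.565 W/m²/K.
ΔT = −F/λ = −10/(-1.565) = 6.39 °C.

6.39 °C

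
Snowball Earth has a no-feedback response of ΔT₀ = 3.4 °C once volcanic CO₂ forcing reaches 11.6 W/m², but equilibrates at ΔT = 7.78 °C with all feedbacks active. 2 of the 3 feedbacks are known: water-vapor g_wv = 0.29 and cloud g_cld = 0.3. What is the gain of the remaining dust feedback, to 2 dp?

-0.03

Amplification A = ΔT/ΔT₀ = 7.78/3.4 = 2.288.
Total gain g = 1 − 1/A = 1 − 1/2.288 = 0.5629.
Known gains sum to 0.29 + 0.3 = 0.59.
g_dust = 0.5629 − 0.59 = -0.03.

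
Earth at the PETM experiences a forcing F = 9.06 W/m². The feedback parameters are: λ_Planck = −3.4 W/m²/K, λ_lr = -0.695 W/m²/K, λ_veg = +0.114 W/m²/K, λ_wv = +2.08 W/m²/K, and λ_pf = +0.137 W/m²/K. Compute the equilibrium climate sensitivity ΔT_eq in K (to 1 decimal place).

5.1 K

Net feedback parameter λ = (−3.4) + (-0.695) + (+0.114) + (+2.08) + (+0.137) = -1.764 W/m²/K.
ΔT = −F/λ = −9.06/(-1.764) = 5.1 K.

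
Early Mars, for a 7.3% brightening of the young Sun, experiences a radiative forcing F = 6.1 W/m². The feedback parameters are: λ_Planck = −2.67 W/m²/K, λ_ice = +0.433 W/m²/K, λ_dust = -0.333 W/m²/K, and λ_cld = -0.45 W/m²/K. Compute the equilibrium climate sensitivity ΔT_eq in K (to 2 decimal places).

2.02 K

Net feedback parameter λ = (−2.67) + (+0.433) + (-0.333) + (-0.45) = -3.02 W/m²/K.
ΔT = −F/λ = −6.1/(-3.02) = 2.02 K.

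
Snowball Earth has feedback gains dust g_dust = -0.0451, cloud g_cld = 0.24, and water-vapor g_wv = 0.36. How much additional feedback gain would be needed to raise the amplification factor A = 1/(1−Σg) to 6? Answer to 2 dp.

Current total gain = 0.5549.
Target gain for A = 6: g* = 1 − 1/6 = 0.8333.
Additional gain needed = 0.8333 − 0.5549 = 0.28.

0.28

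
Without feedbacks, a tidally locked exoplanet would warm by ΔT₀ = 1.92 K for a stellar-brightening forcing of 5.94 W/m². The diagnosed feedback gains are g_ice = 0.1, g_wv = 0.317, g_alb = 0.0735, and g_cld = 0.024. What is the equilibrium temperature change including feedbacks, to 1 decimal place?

4.0 K

Total gain g = 0.1 + 0.317 + 0.0735 + 0.024 = 0.5145.
Amplification A = 1/(1 − 0.5145) = 2.06.
ΔT = 1.92 × 2.06 = 4.0 K.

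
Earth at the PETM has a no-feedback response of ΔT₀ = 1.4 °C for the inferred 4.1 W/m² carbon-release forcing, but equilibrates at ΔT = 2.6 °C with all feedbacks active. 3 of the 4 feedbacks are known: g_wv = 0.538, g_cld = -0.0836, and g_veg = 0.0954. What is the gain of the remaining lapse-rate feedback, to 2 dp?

Amplification A = ΔT/ΔT₀ = 2.6/1.4 = 1.857.
Total gain g = 1 − 1/A = 1 − 1/1.857 = 0.4615.
Known gains sum to 0.538 − 0.0836 + 0.0954 = 0.5498.
g_lr = 0.4615 − 0.5498 = -0.09.

-0.09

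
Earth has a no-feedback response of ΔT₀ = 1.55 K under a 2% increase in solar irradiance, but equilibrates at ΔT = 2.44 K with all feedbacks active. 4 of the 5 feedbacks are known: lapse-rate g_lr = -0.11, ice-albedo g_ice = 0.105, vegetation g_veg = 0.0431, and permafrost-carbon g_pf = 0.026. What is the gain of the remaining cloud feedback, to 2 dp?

Amplification A = ΔT/ΔT₀ = 2.44/1.55 = 1.574.
Total gain g = 1 − 1/A = 1 − 1/1.574 = 0.3647.
Known gains sum to -0.11 + 0.105 + 0.0431 + 0.026 = 0.0641.
g_cld = 0.3647 − 0.0641 = 0.30.

0.30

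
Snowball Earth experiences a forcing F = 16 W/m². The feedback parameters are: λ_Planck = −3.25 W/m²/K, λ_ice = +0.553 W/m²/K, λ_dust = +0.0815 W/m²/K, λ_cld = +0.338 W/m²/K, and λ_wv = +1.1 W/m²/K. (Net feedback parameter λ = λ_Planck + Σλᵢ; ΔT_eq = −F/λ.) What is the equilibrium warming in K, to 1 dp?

13.6 K

Net feedback parameter λ = (−3.25) + (+0.553) + (+0.0815) + (+0.338) + (+1.1) = -1.1775 W/m²/K.
ΔT = −F/λ = −16/(-1.1775) = 13.6 K.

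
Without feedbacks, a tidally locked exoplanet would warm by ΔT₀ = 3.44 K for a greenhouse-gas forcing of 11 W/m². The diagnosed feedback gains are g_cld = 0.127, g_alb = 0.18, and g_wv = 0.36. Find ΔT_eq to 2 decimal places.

10.33 K

Total gain g = 0.127 + 0.18 + 0.36 = 0.667.
Amplification A = 1/(1 − 0.667) = 3.003.
ΔT = 3.44 × 3.003 = 10.33 K.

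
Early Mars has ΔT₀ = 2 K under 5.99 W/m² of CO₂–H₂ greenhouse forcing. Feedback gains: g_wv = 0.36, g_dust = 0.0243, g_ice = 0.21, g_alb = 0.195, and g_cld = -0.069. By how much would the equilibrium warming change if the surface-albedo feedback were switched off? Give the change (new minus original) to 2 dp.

Original: g = 0.7203, ΔT = 2/(1−0.7203) = 7.1505 K.
Without surface-albedo: g' = 0.5253, ΔT' = 2/(1−0.5253) = 4.2132 K.
Change = 4.2132 − 7.1505 = -2.94 K.

-2.94 K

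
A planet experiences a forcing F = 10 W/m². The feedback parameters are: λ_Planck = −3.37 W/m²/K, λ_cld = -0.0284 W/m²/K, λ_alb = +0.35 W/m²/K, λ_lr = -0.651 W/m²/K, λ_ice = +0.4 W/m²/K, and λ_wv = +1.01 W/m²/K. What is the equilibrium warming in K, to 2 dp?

Net feedback parameter λ = (−3.37) + (-0.0284) + (+0.35) + (-0.651) + (+0.4) + (+1.01) = -2.2894 W/m²/K.
ΔT = −F/λ = −10/(-2.2894) = 4.37 K.

4.37 K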